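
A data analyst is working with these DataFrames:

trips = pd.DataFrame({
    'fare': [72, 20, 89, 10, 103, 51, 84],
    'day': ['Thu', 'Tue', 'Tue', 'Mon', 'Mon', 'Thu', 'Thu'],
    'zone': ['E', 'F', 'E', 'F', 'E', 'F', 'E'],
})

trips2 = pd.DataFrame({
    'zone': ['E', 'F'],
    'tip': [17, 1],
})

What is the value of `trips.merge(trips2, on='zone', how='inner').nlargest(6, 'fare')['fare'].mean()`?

merge on 'zone' (how='inner') → 7 rows:
   fare  day zone  tip
0    72  Thu    E   17
1    20  Tue    F    1
2    89  Tue    E   17
3    10  Mon    F    1
4   103  Mon    E   17
5    51  Thu    F    1
6    84  Thu    E   17
take 6 rows with largest fare:
   fare  day zone  tip
4   103  Mon    E   17
2    89  Tue    E   17
6    84  Thu    E   17
0    72  Thu    E   17
5    51  Thu    F    1
1    20  Tue    F    1
The mean of column 'fare' is 69.8333333333.

69.8333333333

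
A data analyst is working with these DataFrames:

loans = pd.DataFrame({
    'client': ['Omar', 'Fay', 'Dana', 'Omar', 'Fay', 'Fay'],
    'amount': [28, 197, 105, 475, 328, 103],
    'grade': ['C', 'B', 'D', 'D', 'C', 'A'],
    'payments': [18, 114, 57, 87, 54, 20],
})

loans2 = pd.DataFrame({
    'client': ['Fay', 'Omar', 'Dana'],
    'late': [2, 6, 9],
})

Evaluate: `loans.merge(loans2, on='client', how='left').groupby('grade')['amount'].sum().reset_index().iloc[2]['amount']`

merge on 'client' (how='left') → 6 rows:
  client  amount grade  payments  late
0   Omar      28     C        18     6
1    Fay     197     B       114     2
2   Dana     105     D        57     9
3   Omar     475     D        87     6
4    Fay     328     C        54     2
5    Fay     103     A        20     2
group by grade, sum of amount:
grade
A    103
B    197
C    356
D    580
Name: amount, dtype: int64
reset_index():
  grade  amount
0     A     103
1     B     197
2     C     356
3     D     580

356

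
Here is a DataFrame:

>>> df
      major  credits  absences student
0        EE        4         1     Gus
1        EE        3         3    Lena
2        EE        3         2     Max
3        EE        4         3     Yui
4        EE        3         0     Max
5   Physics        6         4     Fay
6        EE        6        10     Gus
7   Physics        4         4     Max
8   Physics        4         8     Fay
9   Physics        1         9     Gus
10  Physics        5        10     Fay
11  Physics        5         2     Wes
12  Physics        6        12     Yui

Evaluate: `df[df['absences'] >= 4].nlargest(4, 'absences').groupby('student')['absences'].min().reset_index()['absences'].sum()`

filter rows where absences >= 4:
      major  credits  absences student
5   Physics        6         4     Fay
6        EE        6        10     Gus
7   Physics        4         4     Max
8   Physics        4         8     Fay
9   Physics        1         9     Gus
10  Physics        5        10     Fay
12  Physics        6        12     Yui
take 4 rows with largest absences:
      major  credits  absences student
12  Physics        6        12     Yui
6        EE        6        10     Gus
10  Physics        5        10     Fay
9   Physics        1         9     Gus
group by student, min of absences:
student
Fay    10
Gus     9
Yui    12
Name: absences, dtype: int64
reset_index():
  student  absences
0     Fay        10
1     Gus         9
2     Yui        12
So sum() = 31.

31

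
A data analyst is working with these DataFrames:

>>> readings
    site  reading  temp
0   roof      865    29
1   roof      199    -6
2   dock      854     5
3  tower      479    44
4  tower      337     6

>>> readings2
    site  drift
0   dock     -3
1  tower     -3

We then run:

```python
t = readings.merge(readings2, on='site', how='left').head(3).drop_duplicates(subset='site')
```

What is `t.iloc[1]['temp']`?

5

merge on 'site' (how='left') → 5 rows:
    site  reading  temp  drift
0   roof      865    29    NaN
1   roof      199    -6    NaN
2   dock      854     5   -3.0
3  tower      479    44   -3.0
4  tower      337     6   -3.0
take first 3 rows:
   site  reading  temp  drift
0  roof      865    29    NaN
1  roof      199    -6    NaN
2  dock      854     5   -3.0
drop duplicate site (keep=first):
   site  reading  temp  drift
0  roof      865    29    NaN
2  dock      854     5   -3.0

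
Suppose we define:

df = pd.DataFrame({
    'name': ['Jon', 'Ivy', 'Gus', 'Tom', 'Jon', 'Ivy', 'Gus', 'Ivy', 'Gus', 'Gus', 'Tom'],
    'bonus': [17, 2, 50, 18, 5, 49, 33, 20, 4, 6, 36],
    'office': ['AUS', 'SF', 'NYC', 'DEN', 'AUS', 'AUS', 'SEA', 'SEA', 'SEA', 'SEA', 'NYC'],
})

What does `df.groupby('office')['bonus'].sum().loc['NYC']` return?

86

group by office, sum of bonus:
office
AUS    71
DEN    18
NYC    86
SEA    63
SF      2
Name: bonus, dtype: int64
Reading off the value at index 'NYC', we get 86.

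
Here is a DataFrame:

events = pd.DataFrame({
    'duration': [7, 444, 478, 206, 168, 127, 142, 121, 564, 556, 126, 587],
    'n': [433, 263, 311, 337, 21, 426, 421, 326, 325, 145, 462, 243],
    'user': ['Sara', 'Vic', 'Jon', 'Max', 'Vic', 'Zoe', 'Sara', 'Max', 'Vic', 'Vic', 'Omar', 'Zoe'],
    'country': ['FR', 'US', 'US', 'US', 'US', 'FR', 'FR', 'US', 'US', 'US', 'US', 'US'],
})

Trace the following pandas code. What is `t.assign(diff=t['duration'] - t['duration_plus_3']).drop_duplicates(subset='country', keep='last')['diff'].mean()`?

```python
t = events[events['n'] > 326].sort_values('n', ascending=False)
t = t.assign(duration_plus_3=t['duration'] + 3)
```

filter rows where n > 326:
    duration    n  user country
0          7  433  Sara      FR
3        206  337   Max      US
5        127  426   Zoe      FR
6        142  421  Sara      FR
10       126  462  Omar      US
sort by n descending:
    duration    n  user country
10       126  462  Omar      US
0          7  433  Sara      FR
5        127  426   Zoe      FR
6        142  421  Sara      FR
3        206  337   Max      US
add column duration_plus_3 = t['duration'] + 3:
    duration    n  user country  duration_plus_3
10       126  462  Omar      US              129
0          7  433  Sara      FR               10
5        127  426   Zoe      FR              130
6        142  421  Sara      FR              145
3        206  337   Max      US              209
add column diff = t['duration'] - t['duration_plus_3']:
    duration    n  user country  duration_plus_3  diff
10       126  462  Omar      US              129    -3
0          7  433  Sara      FR               10    -3
5        127  426   Zoe      FR              130    -3
6        142  421  Sara      FR              145    -3
3        206  337   Max      US              209    -3
drop duplicate country (keep=last):
   duration    n  user country  duration_plus_3  diff
6       142  421  Sara      FR              145    -3
3       206  337   Max      US              209    -3
Then the mean of column 'diff': -3.0

-3.0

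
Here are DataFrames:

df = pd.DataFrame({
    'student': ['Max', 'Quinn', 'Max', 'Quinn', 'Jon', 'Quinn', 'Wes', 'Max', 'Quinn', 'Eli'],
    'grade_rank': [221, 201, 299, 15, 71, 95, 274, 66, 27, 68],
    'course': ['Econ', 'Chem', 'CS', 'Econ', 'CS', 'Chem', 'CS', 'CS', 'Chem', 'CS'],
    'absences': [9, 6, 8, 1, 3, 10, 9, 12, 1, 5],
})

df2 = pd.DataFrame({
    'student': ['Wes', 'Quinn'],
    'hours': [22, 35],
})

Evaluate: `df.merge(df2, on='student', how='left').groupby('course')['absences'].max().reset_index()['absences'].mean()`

10.3333333333

merge on 'student' (how='left') → 10 rows:
  student  grade_rank course  absences  hours
0     Max         221   Econ         9    NaN
1   Quinn         201   Chem         6   35.0
2     Max         299     CS         8    NaN
3   Quinn          15   Econ         1   35.0
4     Jon          71     CS         3    NaN
5   Quinn          95   Chem        10   35.0
6     Wes         274     CS         9   22.0
7     Max          66     CS        12    NaN
8   Quinn          27   Chem         1   35.0
9     Eli          68     CS         5    NaN
group by course, max of absences:
course
CS      12
Chem    10
Econ     9
Name: absences, dtype: int64
reset_index():
  course  absences
0     CS        12
1   Chem        10
2   Econ         9
The mean of column 'absences' is 10.3333333333.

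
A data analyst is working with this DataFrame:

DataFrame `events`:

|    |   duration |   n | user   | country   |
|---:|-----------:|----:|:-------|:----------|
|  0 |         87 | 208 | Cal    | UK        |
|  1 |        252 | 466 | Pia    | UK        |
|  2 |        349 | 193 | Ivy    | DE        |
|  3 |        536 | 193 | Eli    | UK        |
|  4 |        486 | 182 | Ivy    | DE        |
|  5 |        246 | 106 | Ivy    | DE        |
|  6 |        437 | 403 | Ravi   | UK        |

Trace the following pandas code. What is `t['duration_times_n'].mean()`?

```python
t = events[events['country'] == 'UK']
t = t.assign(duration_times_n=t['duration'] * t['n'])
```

filter rows where country == 'UK':
   duration    n  user country
0        87  208   Cal      UK
1       252  466   Pia      UK
3       536  193   Eli      UK
6       437  403  Ravi      UK
add column duration_times_n = t['duration'] * t['n']:
   duration    n  user country  duration_times_n
0        87  208   Cal      UK             18096
1       252  466   Pia      UK            117432
3       536  193   Eli      UK            103448
6       437  403  Ravi      UK            176111
So mean() = 103771.75.

103771.75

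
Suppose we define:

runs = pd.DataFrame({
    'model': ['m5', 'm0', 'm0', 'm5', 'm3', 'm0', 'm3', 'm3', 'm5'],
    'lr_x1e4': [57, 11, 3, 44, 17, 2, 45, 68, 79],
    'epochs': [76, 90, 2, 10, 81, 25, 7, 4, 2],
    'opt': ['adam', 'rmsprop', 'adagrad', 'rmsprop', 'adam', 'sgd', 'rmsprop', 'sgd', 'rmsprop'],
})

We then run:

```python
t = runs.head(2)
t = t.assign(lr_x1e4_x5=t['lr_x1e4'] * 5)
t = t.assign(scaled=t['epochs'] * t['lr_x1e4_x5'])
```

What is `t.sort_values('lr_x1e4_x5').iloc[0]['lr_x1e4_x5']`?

take first 2 rows:
  model  lr_x1e4  epochs      opt
0    m5       57      76     adam
1    m0       11      90  rmsprop
add column lr_x1e4_x5 = t['lr_x1e4'] * 5:
  model  lr_x1e4  epochs      opt  lr_x1e4_x5
0    m5       57      76     adam         285
1    m0       11      90  rmsprop          55
add column scaled = t['epochs'] * t['lr_x1e4_x5']:
  model  lr_x1e4  epochs      opt  lr_x1e4_x5  scaled
0    m5       57      76     adam         285   21660
1    m0       11      90  rmsprop          55    4950
sort by lr_x1e4_x5:
  model  lr_x1e4  epochs      opt  lr_x1e4_x5  scaled
1    m0       11      90  rmsprop          55    4950
0    m5       57      76     adam         285   21660
value at position 0, column 'lr_x1e4_x5' → 55

55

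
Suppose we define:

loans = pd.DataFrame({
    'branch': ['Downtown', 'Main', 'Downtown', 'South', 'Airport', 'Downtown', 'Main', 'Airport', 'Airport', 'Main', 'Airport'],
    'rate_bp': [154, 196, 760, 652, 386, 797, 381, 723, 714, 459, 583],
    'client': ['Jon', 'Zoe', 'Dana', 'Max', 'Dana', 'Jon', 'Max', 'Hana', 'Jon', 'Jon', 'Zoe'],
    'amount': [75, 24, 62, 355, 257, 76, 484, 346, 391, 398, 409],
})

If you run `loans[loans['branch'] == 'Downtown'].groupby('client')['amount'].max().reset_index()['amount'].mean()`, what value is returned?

69.0

filter rows where branch == 'Downtown':
     branch  rate_bp client  amount
0  Downtown      154    Jon      75
2  Downtown      760   Dana      62
5  Downtown      797    Jon      76
group by client, max of amount:
client
Dana    62
Jon     76
Name: amount, dtype: int64
reset_index():
  client  amount
0   Dana      62
1    Jon      76
So mean() = 69.0.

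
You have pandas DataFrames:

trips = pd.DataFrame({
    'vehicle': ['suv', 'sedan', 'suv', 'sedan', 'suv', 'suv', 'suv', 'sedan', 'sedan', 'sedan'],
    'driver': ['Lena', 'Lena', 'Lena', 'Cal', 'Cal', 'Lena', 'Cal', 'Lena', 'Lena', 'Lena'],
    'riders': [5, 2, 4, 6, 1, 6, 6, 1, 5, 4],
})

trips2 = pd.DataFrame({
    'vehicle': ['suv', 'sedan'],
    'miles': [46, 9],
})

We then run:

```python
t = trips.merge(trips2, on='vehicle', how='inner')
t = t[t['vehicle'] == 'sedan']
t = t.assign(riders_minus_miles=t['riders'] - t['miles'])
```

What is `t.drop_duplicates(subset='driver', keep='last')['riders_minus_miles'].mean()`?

merge on 'vehicle' (how='inner') → 10 rows:
  vehicle driver  riders  miles
0     suv   Lena       5     46
1   sedan   Lena       2      9
2     suv   Lena       4     46
3   sedan    Cal       6      9
4     suv    Cal       1     46
5     suv   Lena       6     46
6     suv    Cal       6     46
7   sedan   Lena       1      9
8   sedan   Lena       5      9
9   sedan   Lena       4      9
filter rows where vehicle == 'sedan':
  vehicle driver  riders  miles
1   sedan   Lena       2      9
3   sedan    Cal       6      9
7   sedan   Lena       1      9
8   sedan   Lena       5      9
9   sedan   Lena       4      9
add column riders_minus_miles = t['riders'] - t['miles']:
  vehicle driver  riders  miles  riders_minus_miles
1   sedan   Lena       2      9                  -7
3   sedan    Cal       6      9                  -3
7   sedan   Lena       1      9                  -8
8   sedan   Lena       5      9                  -4
9   sedan   Lena       4      9                  -5
drop duplicate driver (keep=last):
  vehicle driver  riders  miles  riders_minus_miles
3   sedan    Cal       6      9                  -3
9   sedan   Lena       4      9                  -5
mean of column 'riders_minus_miles' → -4.0

-4.0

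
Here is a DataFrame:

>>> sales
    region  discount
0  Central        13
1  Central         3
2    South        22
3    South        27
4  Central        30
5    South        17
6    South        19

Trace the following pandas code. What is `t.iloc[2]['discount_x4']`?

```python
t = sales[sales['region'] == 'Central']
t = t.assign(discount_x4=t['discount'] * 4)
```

120

filter rows where region == 'Central':
    region  discount
0  Central        13
1  Central         3
4  Central        30
add column discount_x4 = t['discount'] * 4:
    region  discount  discount_x4
0  Central        13           52
1  Central         3           12
4  Central        30          120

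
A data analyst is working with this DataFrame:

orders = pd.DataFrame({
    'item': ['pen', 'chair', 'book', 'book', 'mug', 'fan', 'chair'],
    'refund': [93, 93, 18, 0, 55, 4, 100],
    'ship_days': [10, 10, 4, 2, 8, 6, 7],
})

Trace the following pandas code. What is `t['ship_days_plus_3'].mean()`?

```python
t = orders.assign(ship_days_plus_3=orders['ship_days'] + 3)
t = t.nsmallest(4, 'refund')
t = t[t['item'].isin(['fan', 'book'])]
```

add column ship_days_plus_3 = orders['ship_days'] + 3:
    item  refund  ship_days  ship_days_plus_3
0    pen      93         10                13
1  chair      93         10                13
2   book      18          4                 7
3   book       0          2                 5
4    mug      55          8                11
5    fan       4          6                 9
6  chair     100          7                10
take 4 rows with smallest refund:
   item  refund  ship_days  ship_days_plus_3
3  book       0          2                 5
5   fan       4          6                 9
2  book      18          4                 7
4   mug      55          8                11
filter rows where item in ['fan', 'book']:
   item  refund  ship_days  ship_days_plus_3
3  book       0          2                 5
5   fan       4          6                 9
2  book      18          4                 7
Finally, mean of column 'ship_days_plus_3' = 7.0.

7.0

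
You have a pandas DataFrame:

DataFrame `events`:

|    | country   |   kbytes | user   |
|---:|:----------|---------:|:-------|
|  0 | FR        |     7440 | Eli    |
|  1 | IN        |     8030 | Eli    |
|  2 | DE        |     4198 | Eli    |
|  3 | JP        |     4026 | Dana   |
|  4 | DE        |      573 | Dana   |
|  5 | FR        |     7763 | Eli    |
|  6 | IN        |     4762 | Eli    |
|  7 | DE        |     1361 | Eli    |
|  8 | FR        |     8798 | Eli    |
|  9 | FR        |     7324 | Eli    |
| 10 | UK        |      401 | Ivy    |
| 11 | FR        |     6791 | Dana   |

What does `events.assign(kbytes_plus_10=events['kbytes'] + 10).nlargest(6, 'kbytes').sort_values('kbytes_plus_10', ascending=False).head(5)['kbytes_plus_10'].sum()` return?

add column kbytes_plus_10 = events['kbytes'] + 10:
   country  kbytes  user  kbytes_plus_10
0       FR    7440   Eli            7450
1       IN    8030   Eli            8040
2       DE    4198   Eli            4208
3       JP    4026  Dana            4036
4       DE     573  Dana             583
5       FR    7763   Eli            7773
6       IN    4762   Eli            4772
7       DE    1361   Eli            1371
8       FR    8798   Eli            8808
9       FR    7324   Eli            7334
10      UK     401   Ivy             411
11      FR    6791  Dana            6801
take 6 rows with largest kbytes:
   country  kbytes  user  kbytes_plus_10
8       FR    8798   Eli            8808
1       IN    8030   Eli            8040
5       FR    7763   Eli            7773
0       FR    7440   Eli            7450
9       FR    7324   Eli            7334
11      FR    6791  Dana            6801
sort by kbytes_plus_10 descending:
   country  kbytes  user  kbytes_plus_10
8       FR    8798   Eli            8808
1       IN    8030   Eli            8040
5       FR    7763   Eli            7773
0       FR    7440   Eli            7450
9       FR    7324   Eli            7334
11      FR    6791  Dana            6801
take first 5 rows:
  country  kbytes user  kbytes_plus_10
8      FR    8798  Eli            8808
1      IN    8030  Eli            8040
5      FR    7763  Eli            7773
0      FR    7440  Eli            7450
9      FR    7324  Eli            7334

39405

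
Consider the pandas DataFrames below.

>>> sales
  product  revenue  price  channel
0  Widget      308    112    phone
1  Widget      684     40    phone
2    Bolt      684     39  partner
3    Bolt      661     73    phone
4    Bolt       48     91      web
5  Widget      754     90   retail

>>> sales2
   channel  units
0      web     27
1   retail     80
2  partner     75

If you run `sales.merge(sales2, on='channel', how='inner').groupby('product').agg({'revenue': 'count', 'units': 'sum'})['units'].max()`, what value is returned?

102

merge on 'channel' (how='inner') → 3 rows:
  product  revenue  price  channel  units
0    Bolt      684     39  partner     75
1    Bolt       48     91      web     27
2  Widget      754     90   retail     80
group by product: count(revenue), sum(units):
         revenue  units
product                
Bolt           2    102
Widget         1     80
Hence 102.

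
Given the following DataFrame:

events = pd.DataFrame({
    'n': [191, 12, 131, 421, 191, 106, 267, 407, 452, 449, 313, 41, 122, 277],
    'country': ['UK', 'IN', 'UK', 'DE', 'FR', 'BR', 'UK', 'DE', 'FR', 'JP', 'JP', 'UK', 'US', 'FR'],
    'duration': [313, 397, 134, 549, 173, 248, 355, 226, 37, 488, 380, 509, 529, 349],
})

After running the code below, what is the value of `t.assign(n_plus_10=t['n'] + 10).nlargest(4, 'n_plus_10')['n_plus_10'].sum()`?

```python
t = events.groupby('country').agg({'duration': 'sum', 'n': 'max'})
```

1629

group by country: sum(duration), max(n):
         duration    n
country               
BR            248  106
DE            775  421
FR            559  452
IN            397   12
JP            868  449
UK           1311  267
US            529  122
add column n_plus_10 = t['n'] + 10:
         duration    n  n_plus_10
country                          
BR            248  106        116
DE            775  421        431
FR            559  452        462
IN            397   12         22
JP            868  449        459
UK           1311  267        277
US            529  122        132
take 4 rows with largest n_plus_10:
         duration    n  n_plus_10
country                          
FR            559  452        462
JP            868  449        459
DE            775  421        431
UK           1311  267        277
Taking the sum of column 'n_plus_10' gives 1629.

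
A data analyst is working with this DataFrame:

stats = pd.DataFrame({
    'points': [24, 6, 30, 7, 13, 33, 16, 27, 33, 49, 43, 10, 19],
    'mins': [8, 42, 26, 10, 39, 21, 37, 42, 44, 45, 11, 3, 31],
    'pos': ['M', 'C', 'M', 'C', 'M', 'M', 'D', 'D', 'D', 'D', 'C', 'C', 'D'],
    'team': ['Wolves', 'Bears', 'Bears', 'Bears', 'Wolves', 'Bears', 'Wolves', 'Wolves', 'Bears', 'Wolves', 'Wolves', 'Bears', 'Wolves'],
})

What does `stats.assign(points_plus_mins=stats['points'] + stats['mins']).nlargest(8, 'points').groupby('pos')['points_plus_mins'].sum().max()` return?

add column points_plus_mins = stats['points'] + stats['mins']:
    points  mins pos    team  points_plus_mins
0       24     8   M  Wolves                32
1        6    42   C   Bears                48
2       30    26   M   Bears                56
3        7    10   C   Bears                17
4       13    39   M  Wolves                52
5       33    21   M   Bears                54
6       16    37   D  Wolves                53
7       27    42   D  Wolves                69
8       33    44   D   Bears                77
9       49    45   D  Wolves                94
10      43    11   C  Wolves                54
11      10     3   C   Bears                13
12      19    31   D  Wolves                50
take 8 rows with largest points:
    points  mins pos    team  points_plus_mins
9       49    45   D  Wolves                94
10      43    11   C  Wolves                54
5       33    21   M   Bears                54
8       33    44   D   Bears                77
2       30    26   M   Bears                56
7       27    42   D  Wolves                69
0       24     8   M  Wolves                32
12      19    31   D  Wolves                50
group by pos, sum of points_plus_mins:
pos
C     54
D    290
M    142
Name: points_plus_mins, dtype: int64
max of the resulting series → 290

290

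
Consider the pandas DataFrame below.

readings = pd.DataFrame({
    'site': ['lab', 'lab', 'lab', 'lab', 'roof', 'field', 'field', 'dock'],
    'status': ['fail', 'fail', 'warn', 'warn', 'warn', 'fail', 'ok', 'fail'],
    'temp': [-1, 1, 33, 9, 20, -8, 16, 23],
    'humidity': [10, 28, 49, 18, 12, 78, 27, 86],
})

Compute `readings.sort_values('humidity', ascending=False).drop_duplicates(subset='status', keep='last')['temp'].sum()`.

35

sort by humidity descending:
    site status  temp  humidity
7   dock   fail    23        86
5  field   fail    -8        78
2    lab   warn    33        49
1    lab   fail     1        28
6  field     ok    16        27
3    lab   warn     9        18
4   roof   warn    20        12
0    lab   fail    -1        10
drop duplicate status (keep=last):
    site status  temp  humidity
6  field     ok    16        27
4   roof   warn    20        12
0    lab   fail    -1        10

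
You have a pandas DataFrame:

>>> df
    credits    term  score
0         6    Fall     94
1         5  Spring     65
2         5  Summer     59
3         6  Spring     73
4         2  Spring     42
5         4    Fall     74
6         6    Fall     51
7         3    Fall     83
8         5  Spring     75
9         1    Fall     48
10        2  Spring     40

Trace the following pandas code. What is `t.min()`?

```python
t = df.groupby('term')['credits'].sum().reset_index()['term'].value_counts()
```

1

group by term, sum of credits:
term
Fall      20
Spring    20
Summer     5
Name: credits, dtype: int64
reset_index():
     term  credits
0    Fall       20
1  Spring       20
2  Summer        5
value_counts of term:
term
Fall      1
Spring    1
Summer    1
Name: count, dtype: int64
So min() = 1.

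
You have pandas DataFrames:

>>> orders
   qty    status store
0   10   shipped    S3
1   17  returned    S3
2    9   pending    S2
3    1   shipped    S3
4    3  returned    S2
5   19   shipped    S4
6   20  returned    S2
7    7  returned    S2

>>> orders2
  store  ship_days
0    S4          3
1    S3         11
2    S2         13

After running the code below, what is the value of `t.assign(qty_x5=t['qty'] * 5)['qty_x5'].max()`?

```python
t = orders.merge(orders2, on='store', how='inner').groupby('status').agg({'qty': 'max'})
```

merge on 'store' (how='inner') → 8 rows:
   qty    status store  ship_days
0   10   shipped    S3         11
1   17  returned    S3         11
2    9   pending    S2         13
3    1   shipped    S3         11
4    3  returned    S2         13
5   19   shipped    S4          3
6   20  returned    S2         13
7    7  returned    S2         13
group by status, max of qty:
          qty
status       
pending     9
returned   20
shipped    19
add column qty_x5 = t['qty'] * 5:
          qty  qty_x5
status               
pending     9      45
returned   20     100
shipped    19      95

100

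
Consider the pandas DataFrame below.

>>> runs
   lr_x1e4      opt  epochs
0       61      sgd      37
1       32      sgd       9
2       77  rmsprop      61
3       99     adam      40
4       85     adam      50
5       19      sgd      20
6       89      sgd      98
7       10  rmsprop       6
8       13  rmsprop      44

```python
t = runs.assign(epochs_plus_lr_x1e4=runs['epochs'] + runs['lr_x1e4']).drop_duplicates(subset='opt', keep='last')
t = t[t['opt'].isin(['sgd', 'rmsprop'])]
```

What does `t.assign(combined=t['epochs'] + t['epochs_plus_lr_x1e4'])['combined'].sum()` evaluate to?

add column epochs_plus_lr_x1e4 = runs['epochs'] + runs['lr_x1e4']:
   lr_x1e4      opt  epochs  epochs_plus_lr_x1e4
0       61      sgd      37                   98
1       32      sgd       9                   41
2       77  rmsprop      61                  138
3       99     adam      40                  139
4       85     adam      50                  135
5       19      sgd      20                   39
6       89      sgd      98                  187
7       10  rmsprop       6                   16
8       13  rmsprop      44                   57
drop duplicate opt (keep=last):
   lr_x1e4      opt  epochs  epochs_plus_lr_x1e4
4       85     adam      50                  135
6       89      sgd      98                  187
8       13  rmsprop      44                   57
filter rows where opt in ['sgd', 'rmsprop']:
   lr_x1e4      opt  epochs  epochs_plus_lr_x1e4
6       89      sgd      98                  187
8       13  rmsprop      44                   57
add column combined = t['epochs'] + t['epochs_plus_lr_x1e4']:
   lr_x1e4      opt  epochs  epochs_plus_lr_x1e4  combined
6       89      sgd      98                  187       285
8       13  rmsprop      44                   57       101

386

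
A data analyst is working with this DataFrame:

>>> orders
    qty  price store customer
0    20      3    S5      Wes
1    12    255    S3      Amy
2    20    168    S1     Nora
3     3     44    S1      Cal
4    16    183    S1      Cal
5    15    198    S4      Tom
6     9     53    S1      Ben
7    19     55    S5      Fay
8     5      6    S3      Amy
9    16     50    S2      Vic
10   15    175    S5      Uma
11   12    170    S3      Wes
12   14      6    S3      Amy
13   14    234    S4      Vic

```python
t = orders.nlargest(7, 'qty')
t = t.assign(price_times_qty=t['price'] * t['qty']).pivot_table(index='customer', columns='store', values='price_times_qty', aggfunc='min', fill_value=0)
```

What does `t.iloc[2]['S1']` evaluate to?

take 7 rows with largest qty:
    qty  price store customer
0    20      3    S5      Wes
2    20    168    S1     Nora
7    19     55    S5      Fay
4    16    183    S1      Cal
9    16     50    S2      Vic
5    15    198    S4      Tom
10   15    175    S5      Uma
add column price_times_qty = t['price'] * t['qty']:
    qty  price store customer  price_times_qty
0    20      3    S5      Wes               60
2    20    168    S1     Nora             3360
7    19     55    S5      Fay             1045
4    16    183    S1      Cal             2928
9    16     50    S2      Vic              800
5    15    198    S4      Tom             2970
10   15    175    S5      Uma             2625
pivot: rows=customer, cols=store, min(price_times_qty):
store       S1   S2    S4    S5
customer                       
Cal       2928    0     0     0
Fay          0    0     0  1045
Nora      3360    0     0     0
Tom          0    0  2970     0
Uma          0    0     0  2625
Vic          0  800     0     0
Wes          0    0     0    60
The value at position 2, column 'S1' is 3360.

3360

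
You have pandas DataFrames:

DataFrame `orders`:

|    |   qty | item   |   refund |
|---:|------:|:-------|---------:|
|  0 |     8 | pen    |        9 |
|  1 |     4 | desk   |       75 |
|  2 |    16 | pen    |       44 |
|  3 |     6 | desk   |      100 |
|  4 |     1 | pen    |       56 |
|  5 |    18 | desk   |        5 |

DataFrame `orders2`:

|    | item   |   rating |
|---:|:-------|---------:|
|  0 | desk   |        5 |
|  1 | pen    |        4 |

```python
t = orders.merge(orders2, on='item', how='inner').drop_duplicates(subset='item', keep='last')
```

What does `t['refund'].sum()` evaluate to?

61

merge on 'item' (how='inner') → 6 rows:
   qty  item  refund  rating
0    8   pen       9       4
1    4  desk      75       5
2   16   pen      44       4
3    6  desk     100       5
4    1   pen      56       4
5   18  desk       5       5
drop duplicate item (keep=last):
   qty  item  refund  rating
4    1   pen      56       4
5   18  desk       5       5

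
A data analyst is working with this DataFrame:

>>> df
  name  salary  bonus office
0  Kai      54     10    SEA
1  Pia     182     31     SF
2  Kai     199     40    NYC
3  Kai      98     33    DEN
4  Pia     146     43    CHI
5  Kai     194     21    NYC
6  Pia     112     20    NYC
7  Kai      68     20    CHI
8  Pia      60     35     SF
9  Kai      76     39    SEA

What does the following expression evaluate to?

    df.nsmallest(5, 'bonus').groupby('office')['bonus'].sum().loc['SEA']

10

take 5 rows with smallest bonus:
  name  salary  bonus office
0  Kai      54     10    SEA
6  Pia     112     20    NYC
7  Kai      68     20    CHI
5  Kai     194     21    NYC
1  Pia     182     31     SF
group by office, sum of bonus:
office
CHI    20
NYC    41
SEA    10
SF     31
Name: bonus, dtype: int64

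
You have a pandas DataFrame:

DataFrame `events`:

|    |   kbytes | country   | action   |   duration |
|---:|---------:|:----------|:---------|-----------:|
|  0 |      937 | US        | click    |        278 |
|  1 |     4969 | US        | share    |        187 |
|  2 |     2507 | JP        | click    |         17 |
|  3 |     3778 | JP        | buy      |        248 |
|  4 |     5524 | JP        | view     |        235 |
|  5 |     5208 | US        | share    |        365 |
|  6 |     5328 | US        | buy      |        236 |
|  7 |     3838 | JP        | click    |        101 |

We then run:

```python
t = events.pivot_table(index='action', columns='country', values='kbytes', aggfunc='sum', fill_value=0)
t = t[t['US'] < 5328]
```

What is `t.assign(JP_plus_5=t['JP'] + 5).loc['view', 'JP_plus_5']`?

pivot: rows=action, cols=country, sum(kbytes):
country    JP     US
action              
buy      3778   5328
click    6345    937
share       0  10177
view     5524      0
filter rows where US < 5328:
country    JP   US
action            
click    6345  937
view     5524    0
add column JP_plus_5 = t['JP'] + 5:
country    JP   US  JP_plus_5
action                       
click    6345  937       6350
view     5524    0       5529
Finally, value at row 'view', column 'JP_plus_5' = 5529.

5529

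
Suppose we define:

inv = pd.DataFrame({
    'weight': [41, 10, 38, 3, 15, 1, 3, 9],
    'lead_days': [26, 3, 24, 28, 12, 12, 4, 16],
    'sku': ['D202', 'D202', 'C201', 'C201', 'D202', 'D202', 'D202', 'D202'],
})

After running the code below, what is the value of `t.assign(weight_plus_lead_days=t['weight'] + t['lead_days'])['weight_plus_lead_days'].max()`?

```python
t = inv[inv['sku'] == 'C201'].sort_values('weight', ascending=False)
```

filter rows where sku == 'C201':
   weight  lead_days   sku
2      38         24  C201
3       3         28  C201
sort by weight descending:
   weight  lead_days   sku
2      38         24  C201
3       3         28  C201
add column weight_plus_lead_days = t['weight'] + t['lead_days']:
   weight  lead_days   sku  weight_plus_lead_days
2      38         24  C201                     62
3       3         28  C201                     31
Taking the max of column 'weight_plus_lead_days' gives 62.

62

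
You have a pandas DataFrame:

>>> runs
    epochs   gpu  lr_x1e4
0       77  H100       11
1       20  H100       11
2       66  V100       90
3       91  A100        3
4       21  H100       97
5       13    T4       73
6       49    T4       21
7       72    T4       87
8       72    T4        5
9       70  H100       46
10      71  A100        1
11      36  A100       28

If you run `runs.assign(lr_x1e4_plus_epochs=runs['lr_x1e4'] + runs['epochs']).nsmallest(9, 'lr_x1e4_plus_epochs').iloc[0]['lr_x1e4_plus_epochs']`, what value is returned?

add column lr_x1e4_plus_epochs = runs['lr_x1e4'] + runs['epochs']:
    epochs   gpu  lr_x1e4  lr_x1e4_plus_epochs
0       77  H100       11                   88
1       20  H100       11                   31
2       66  V100       90                  156
3       91  A100        3                   94
4       21  H100       97                  118
5       13    T4       73                   86
6       49    T4       21                   70
7       72    T4       87                  159
8       72    T4        5                   77
9       70  H100       46                  116
10      71  A100        1                   72
11      36  A100       28                   64
take 9 rows with smallest lr_x1e4_plus_epochs:
    epochs   gpu  lr_x1e4  lr_x1e4_plus_epochs
1       20  H100       11                   31
11      36  A100       28                   64
6       49    T4       21                   70
10      71  A100        1                   72
8       72    T4        5                   77
5       13    T4       73                   86
0       77  H100       11                   88
3       91  A100        3                   94
9       70  H100       46                  116
The value at position 0, column 'lr_x1e4_plus_epochs' is 31.

31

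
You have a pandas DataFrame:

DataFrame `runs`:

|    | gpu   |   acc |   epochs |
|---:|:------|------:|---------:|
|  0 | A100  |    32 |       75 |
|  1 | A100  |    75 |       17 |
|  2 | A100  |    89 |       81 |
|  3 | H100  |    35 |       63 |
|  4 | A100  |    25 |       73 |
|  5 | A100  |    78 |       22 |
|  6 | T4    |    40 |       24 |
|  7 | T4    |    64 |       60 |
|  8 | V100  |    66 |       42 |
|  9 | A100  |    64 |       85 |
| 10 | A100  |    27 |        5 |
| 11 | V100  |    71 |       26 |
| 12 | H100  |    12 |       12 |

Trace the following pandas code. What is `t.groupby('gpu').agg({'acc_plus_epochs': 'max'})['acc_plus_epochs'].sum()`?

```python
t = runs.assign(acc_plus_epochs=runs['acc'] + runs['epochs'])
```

add column acc_plus_epochs = runs['acc'] + runs['epochs']:
     gpu  acc  epochs  acc_plus_epochs
0   A100   32      75              107
1   A100   75      17               92
2   A100   89      81              170
3   H100   35      63               98
4   A100   25      73               98
5   A100   78      22              100
6     T4   40      24               64
7     T4   64      60              124
8   V100   66      42              108
9   A100   64      85              149
10  A100   27       5               32
11  V100   71      26               97
12  H100   12      12               24
group by gpu, max of acc_plus_epochs:
      acc_plus_epochs
gpu                  
A100              170
H100               98
T4                124
V100              108
sum of column 'acc_plus_epochs' → 500

500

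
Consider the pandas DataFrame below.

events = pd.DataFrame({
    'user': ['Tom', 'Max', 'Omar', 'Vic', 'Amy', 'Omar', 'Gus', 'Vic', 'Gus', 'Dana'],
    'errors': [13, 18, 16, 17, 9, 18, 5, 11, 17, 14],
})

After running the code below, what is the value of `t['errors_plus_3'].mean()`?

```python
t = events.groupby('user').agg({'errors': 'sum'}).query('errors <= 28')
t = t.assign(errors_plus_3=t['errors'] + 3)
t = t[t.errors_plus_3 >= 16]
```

group by user, sum of errors:
      errors
user        
Amy        9
Dana      14
Gus       22
Max       18
Omar      34
Tom       13
Vic       28
filter rows where errors <= 28:
      errors
user        
Amy        9
Dana      14
Gus       22
Max       18
Tom       13
Vic       28
add column errors_plus_3 = t['errors'] + 3:
      errors  errors_plus_3
user                       
Amy        9             12
Dana      14             17
Gus       22             25
Max       18             21
Tom       13             16
Vic       28             31
filter rows where errors_plus_3 >= 16:
      errors  errors_plus_3
user                       
Dana      14             17
Gus       22             25
Max       18             21
Tom       13             16
Vic       28             31
So mean() = 22.0.

22.0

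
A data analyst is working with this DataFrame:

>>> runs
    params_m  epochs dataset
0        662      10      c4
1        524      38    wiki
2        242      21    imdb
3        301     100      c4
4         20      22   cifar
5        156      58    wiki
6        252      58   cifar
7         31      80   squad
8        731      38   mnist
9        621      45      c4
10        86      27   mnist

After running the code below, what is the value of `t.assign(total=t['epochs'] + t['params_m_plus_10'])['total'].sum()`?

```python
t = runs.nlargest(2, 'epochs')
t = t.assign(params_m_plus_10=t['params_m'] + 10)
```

take 2 rows with largest epochs:
   params_m  epochs dataset
3       301     100      c4
7        31      80   squad
add column params_m_plus_10 = t['params_m'] + 10:
   params_m  epochs dataset  params_m_plus_10
3       301     100      c4               311
7        31      80   squad                41
add column total = t['epochs'] + t['params_m_plus_10']:
   params_m  epochs dataset  params_m_plus_10  total
3       301     100      c4               311    411
7        31      80   squad                41    121
Hence 532.

532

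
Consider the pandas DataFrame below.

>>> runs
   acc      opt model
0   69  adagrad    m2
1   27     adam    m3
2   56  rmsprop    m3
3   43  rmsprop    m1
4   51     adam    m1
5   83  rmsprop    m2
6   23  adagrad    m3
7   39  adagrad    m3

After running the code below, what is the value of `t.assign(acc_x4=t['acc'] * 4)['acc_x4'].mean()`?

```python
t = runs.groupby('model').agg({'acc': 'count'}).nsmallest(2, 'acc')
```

group by model, count of acc:
       acc
model     
m1       2
m2       2
m3       4
take 2 rows with smallest acc:
       acc
model     
m1       2
m2       2
add column acc_x4 = t['acc'] * 4:
       acc  acc_x4
model             
m1       2       8
m2       2       8
Hence 8.0.

8.0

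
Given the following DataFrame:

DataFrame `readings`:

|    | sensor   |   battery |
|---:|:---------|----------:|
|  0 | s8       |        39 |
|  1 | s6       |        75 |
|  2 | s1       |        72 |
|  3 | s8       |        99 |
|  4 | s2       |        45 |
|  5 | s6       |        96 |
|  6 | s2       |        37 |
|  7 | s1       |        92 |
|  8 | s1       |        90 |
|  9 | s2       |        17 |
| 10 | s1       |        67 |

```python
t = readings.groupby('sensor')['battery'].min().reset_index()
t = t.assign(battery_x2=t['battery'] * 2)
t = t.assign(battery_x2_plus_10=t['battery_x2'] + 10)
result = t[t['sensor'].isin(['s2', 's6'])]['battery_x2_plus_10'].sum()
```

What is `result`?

group by sensor, min of battery:
sensor
s1    67
s2    17
s6    75
s8    39
Name: battery, dtype: int64
reset_index():
  sensor  battery
0     s1       67
1     s2       17
2     s6       75
3     s8       39
add column battery_x2 = t['battery'] * 2:
  sensor  battery  battery_x2
0     s1       67         134
1     s2       17          34
2     s6       75         150
3     s8       39          78
add column battery_x2_plus_10 = t['battery_x2'] + 10:
  sensor  battery  battery_x2  battery_x2_plus_10
0     s1       67         134                 144
1     s2       17          34                  44
2     s6       75         150                 160
3     s8       39          78                  88
filter rows where sensor in ['s2', 's6']:
  sensor  battery  battery_x2  battery_x2_plus_10
1     s2       17          34                  44
2     s6       75         150                 160
Hence 204.

204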